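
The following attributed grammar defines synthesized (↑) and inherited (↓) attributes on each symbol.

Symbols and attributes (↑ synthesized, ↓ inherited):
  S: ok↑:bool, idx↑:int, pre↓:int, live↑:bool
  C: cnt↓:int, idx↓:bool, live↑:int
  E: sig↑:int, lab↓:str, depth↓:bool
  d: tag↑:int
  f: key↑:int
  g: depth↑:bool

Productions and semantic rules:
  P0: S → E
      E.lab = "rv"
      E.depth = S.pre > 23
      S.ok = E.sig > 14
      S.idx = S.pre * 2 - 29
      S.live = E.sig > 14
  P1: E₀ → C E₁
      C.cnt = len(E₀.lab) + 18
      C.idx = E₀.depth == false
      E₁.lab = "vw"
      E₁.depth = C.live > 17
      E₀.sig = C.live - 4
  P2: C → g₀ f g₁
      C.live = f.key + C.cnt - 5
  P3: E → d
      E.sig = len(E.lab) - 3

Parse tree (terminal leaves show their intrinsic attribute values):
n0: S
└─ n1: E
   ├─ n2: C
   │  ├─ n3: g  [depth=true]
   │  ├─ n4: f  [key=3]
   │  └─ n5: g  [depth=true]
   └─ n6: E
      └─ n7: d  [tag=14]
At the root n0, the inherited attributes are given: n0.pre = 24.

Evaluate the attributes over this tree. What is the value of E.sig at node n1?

14

1. n0.pre = 24  [given at root]
2. n1.lab = "rv"  ["rv"]
3. n1.depth = true  [S.pre > 23]
4. n2.cnt = 20  [len(E₀.lab) + 18]
5. n2.idx = false  [E₀.depth == false]
6. n3.depth = true  [terminal]
7. n4.key = 3  [terminal]
8. n5.depth = true  [terminal]
9. n2.live = 18  [f.key + C.cnt - 5]
10. n6.lab = "vw"  ["vw"]
11. n6.depth = true  [C.live > 17]
12. n7.tag = 14  [terminal]
13. n6.sig = -1  [len(E.lab) - 3]
14. n1.sig = 14  [C.live - 4]
15. n0.ok = false  [E.sig > 14]
16. n0.idx = 19  [S.pre * 2 - 29]
17. n0.live = false  [E.sig > 14]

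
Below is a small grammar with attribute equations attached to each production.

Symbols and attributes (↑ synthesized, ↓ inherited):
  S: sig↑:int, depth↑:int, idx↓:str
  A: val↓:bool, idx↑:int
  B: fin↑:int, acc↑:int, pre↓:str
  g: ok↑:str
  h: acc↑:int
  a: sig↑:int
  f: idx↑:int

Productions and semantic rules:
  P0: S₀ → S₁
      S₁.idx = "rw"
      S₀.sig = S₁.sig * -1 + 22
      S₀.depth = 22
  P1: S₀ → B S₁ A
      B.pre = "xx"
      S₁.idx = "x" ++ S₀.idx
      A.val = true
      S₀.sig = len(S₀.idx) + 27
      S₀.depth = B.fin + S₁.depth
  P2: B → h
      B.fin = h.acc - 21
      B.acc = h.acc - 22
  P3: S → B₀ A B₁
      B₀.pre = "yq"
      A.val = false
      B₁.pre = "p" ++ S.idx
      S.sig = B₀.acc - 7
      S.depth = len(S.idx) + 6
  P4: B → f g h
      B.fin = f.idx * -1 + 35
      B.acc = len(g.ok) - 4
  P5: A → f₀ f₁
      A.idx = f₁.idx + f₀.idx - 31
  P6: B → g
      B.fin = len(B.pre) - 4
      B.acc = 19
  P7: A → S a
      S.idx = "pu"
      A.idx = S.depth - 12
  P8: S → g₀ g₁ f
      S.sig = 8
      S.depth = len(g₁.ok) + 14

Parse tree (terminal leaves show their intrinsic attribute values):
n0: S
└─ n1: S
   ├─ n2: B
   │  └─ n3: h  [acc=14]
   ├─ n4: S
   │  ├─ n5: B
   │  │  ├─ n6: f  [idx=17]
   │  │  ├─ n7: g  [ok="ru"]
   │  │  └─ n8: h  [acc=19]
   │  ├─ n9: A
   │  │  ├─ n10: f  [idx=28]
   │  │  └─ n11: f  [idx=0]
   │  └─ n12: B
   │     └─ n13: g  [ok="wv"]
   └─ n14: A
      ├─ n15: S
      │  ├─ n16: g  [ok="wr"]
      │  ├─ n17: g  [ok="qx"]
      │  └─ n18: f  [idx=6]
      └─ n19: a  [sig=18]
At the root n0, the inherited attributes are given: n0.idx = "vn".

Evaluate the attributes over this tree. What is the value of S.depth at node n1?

2

1. n0.idx = "vn"  [given at root]
2. n1.idx = "rw"  ["rw"]
3. n2.pre = "xx"  ["xx"]
4. n3.acc = 14  [terminal]
5. n2.fin = -7  [h.acc - 21]
6. n2.acc = -8  [h.acc - 22]
7. n4.idx = "xrw"  ["x" ++ S₀.idx]
8. n5.pre = "yq"  ["yq"]
9. n6.idx = 17  [terminal]
10. n7.ok = "ru"  [terminal]
11. n8.acc = 19  [terminal]
12. n5.fin = 18  [f.idx * -1 + 35]
13. n5.acc = -2  [len(g.ok) - 4]
14. n9.val = false  [false]
15. n10.idx = 28  [terminal]
16. n11.idx = 0  [terminal]
17. n9.idx = -3  [f₁.idx + f₀.idx - 31]
18. n12.pre = "pxrw"  ["p" ++ S.idx]
19. n13.ok = "wv"  [terminal]
20. n12.fin = 0  [len(B.pre) - 4]
21. n12.acc = 19  [19]
22. n4.sig = -9  [B₀.acc - 7]
23. n4.depth = 9  [len(S.idx) + 6]
24. n14.val = true  [true]
25. n15.idx = "pu"  ["pu"]
26. n16.ok = "wr"  [terminal]
27. n17.ok = "qx"  [terminal]
28. n18.idx = 6  [terminal]
29. n15.sig = 8  [8]
30. n15.depth = 16  [len(g₁.ok) + 14]
31. n19.sig = 18  [terminal]
32. n14.idx = 4  [S.depth - 12]
33. n1.sig = 29  [len(S₀.idx) + 27]
34. n1.depth = 2  [B.fin + S₁.depth]
35. n0.sig = -7  [S₁.sig * -1 + 22]
36. n0.depth = 22  [22]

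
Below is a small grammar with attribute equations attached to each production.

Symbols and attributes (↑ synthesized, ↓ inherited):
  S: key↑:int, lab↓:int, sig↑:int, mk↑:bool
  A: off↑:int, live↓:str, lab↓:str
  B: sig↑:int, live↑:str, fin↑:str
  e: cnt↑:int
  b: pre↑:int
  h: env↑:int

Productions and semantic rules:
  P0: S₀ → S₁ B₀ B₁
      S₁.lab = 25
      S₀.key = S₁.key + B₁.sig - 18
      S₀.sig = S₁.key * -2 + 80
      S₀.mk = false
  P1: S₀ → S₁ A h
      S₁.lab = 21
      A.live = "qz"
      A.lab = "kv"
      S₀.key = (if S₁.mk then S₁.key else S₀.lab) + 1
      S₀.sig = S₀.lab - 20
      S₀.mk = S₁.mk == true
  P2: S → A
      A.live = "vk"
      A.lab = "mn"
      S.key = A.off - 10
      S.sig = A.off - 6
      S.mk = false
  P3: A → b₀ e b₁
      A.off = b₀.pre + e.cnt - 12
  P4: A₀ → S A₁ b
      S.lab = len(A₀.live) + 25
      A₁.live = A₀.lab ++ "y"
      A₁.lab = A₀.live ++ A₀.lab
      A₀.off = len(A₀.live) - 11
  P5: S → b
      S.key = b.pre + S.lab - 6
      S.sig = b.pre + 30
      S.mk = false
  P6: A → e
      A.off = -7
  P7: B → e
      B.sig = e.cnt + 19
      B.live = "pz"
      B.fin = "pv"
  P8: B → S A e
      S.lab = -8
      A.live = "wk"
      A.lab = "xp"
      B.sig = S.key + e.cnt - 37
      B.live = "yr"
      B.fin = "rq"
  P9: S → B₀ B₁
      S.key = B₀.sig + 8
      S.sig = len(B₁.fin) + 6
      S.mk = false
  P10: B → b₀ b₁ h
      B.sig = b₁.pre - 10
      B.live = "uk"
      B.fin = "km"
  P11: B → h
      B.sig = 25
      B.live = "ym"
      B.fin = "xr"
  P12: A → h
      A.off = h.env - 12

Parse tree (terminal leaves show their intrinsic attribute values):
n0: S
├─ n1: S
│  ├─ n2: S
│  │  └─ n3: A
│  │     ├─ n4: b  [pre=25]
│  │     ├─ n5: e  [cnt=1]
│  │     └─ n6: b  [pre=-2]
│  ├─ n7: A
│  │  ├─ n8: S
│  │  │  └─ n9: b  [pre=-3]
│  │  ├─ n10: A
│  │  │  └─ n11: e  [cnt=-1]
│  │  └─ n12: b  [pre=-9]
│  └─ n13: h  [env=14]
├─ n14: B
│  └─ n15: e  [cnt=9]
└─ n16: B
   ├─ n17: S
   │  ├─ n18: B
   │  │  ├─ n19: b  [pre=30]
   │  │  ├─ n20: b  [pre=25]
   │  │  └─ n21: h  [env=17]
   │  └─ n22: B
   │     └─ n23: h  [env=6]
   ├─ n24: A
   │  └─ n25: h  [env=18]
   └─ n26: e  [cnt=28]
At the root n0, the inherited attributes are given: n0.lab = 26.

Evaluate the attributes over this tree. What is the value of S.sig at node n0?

28

1. n0.lab = 26  [given at root]
2. n1.lab = 25  [25]
3. n2.lab = 21  [21]
4. n3.live = "vk"  ["vk"]
5. n3.lab = "mn"  ["mn"]
6. n4.pre = 25  [terminal]
7. n5.cnt = 1  [terminal]
8. n6.pre = -2  [terminal]
9. n3.off = 14  [b₀.pre + e.cnt - 12]
10. n2.key = 4  [A.off - 10]
11. n2.sig = 8  [A.off - 6]
12. n2.mk = false  [false]
13. n7.live = "qz"  ["qz"]
14. n7.lab = "kv"  ["kv"]
15. n8.lab = 27  [len(A₀.live) + 25]
16. n9.pre = -3  [terminal]
17. n8.key = 18  [b.pre + S.lab - 6]
18. n8.sig = 27  [b.pre + 30]
19. n8.mk = false  [false]
20. n10.live = "kvy"  [A₀.lab ++ "y"]
21. n10.lab = "qzkv"  [A₀.live ++ A₀.lab]
22. n11.cnt = -1  [terminal]
23. n10.off = -7  [-7]
24. n12.pre = -9  [terminal]
25. n7.off = -9  [len(A₀.live) - 11]
26. n13.env = 14  [terminal]
27. n1.key = 26  [(if S₁.mk then S₁.key else S₀.lab) + 1]
28. n1.sig = 5  [S₀.lab - 20]
29. n1.mk = false  [S₁.mk == true]
30. n15.cnt = 9  [terminal]
31. n14.sig = 28  [e.cnt + 19]
32. n14.live = "pz"  ["pz"]
33. n14.fin = "pv"  ["pv"]
34. n17.lab = -8  [-8]
35. n19.pre = 30  [terminal]
36. n20.pre = 25  [terminal]
37. n21.env = 17  [terminal]
38. n18.sig = 15  [b₁.pre - 10]
39. n18.live = "uk"  ["uk"]
40. n18.fin = "km"  ["km"]
41. n23.env = 6  [terminal]
42. n22.sig = 25  [25]
43. n22.live = "ym"  ["ym"]
44. n22.fin = "xr"  ["xr"]
45. n17.key = 23  [B₀.sig + 8]
46. n17.sig = 8  [len(B₁.fin) + 6]
47. n17.mk = false  [false]
48. n24.live = "wk"  ["wk"]
49. n24.lab = "xp"  ["xp"]
50. n25.env = 18  [terminal]
51. n24.off = 6  [h.env - 12]
52. n26.cnt = 28  [terminal]
53. n16.sig = 14  [S.key + e.cnt - 37]
54. n16.live = "yr"  ["yr"]
55. n16.fin = "rq"  ["rq"]
56. n0.key = 22  [S₁.key + B₁.sig - 18]
57. n0.sig = 28  [S₁.key * -2 + 80]
58. n0.mk = false  [false]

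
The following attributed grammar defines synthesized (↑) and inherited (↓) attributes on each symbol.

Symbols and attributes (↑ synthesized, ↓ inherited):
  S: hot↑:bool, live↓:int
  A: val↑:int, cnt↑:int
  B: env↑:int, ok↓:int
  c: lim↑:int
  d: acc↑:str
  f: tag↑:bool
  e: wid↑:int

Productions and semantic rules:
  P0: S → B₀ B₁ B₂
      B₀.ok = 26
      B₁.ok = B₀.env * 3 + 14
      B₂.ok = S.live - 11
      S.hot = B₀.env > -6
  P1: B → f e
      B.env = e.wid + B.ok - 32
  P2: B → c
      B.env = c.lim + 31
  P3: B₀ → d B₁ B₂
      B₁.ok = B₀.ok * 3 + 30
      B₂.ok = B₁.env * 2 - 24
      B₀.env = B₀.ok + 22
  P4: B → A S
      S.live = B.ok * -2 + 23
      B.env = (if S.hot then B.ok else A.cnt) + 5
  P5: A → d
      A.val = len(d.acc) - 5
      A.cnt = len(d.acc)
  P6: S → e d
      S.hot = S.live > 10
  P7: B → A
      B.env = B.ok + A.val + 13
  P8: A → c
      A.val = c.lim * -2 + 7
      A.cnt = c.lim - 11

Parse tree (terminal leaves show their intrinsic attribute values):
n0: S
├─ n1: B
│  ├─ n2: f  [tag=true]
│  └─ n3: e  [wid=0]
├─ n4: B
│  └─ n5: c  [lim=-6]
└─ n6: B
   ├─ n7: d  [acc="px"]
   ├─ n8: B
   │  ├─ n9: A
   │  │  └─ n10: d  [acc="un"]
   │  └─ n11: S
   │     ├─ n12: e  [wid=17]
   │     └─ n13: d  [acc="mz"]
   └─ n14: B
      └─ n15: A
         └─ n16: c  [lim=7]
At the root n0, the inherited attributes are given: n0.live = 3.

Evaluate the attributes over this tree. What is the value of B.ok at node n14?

1. n0.live = 3  [given at root]
2. n1.ok = 26  [26]
3. n2.tag = true  [terminal]
4. n3.wid = 0  [terminal]
5. n1.env = -6  [e.wid + B.ok - 32]
6. n4.ok = -4  [B₀.env * 3 + 14]
7. n5.lim = -6  [terminal]
8. n4.env = 25  [c.lim + 31]
9. n6.ok = -8  [S.live - 11]
10. n7.acc = "px"  [terminal]
11. n8.ok = 6  [B₀.ok * 3 + 30]
12. n10.acc = "un"  [terminal]
13. n9.val = -3  [len(d.acc) - 5]
14. n9.cnt = 2  [len(d.acc)]
15. n11.live = 11  [B.ok * -2 + 23]
16. n12.wid = 17  [terminal]
17. n13.acc = "mz"  [terminal]
18. n11.hot = true  [S.live > 10]
19. n8.env = 11  [(if S.hot then B.ok else A.cnt) + 5]
20. n14.ok = -2  [B₁.env * 2 - 24]
21. n16.lim = 7  [terminal]
22. n15.val = -7  [c.lim * -2 + 7]
23. n15.cnt = -4  [c.lim - 11]
24. n14.env = 4  [B.ok + A.val + 13]
25. n6.env = 14  [B₀.ok + 22]
26. n0.hot = false  [B₀.env > -6]

-2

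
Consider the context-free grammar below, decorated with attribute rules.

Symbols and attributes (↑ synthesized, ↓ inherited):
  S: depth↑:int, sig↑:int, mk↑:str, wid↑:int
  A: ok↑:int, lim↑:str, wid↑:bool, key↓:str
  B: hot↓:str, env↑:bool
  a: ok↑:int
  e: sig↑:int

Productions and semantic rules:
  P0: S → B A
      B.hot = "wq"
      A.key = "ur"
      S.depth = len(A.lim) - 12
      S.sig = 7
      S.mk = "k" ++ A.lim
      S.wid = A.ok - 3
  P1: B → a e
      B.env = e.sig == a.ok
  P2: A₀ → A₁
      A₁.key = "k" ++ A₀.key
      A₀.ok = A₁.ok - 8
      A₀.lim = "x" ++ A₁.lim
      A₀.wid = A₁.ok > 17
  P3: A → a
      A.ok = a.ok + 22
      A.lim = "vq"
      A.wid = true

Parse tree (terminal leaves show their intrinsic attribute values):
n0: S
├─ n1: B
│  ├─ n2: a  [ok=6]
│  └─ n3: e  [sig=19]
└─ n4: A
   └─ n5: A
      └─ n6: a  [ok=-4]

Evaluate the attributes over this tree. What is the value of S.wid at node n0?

1. n1.hot = "wq"  ["wq"]
2. n2.ok = 6  [terminal]
3. n3.sig = 19  [terminal]
4. n1.env = false  [e.sig == a.ok]
5. n4.key = "ur"  ["ur"]
6. n5.key = "kur"  ["k" ++ A₀.key]
7. n6.ok = -4  [terminal]
8. n5.ok = 18  [a.ok + 22]
9. n5.lim = "vq"  ["vq"]
10. n5.wid = true  [true]
11. n4.ok = 10  [A₁.ok - 8]
12. n4.lim = "xvq"  ["x" ++ A₁.lim]
13. n4.wid = true  [A₁.ok > 17]
14. n0.depth = -9  [len(A.lim) - 12]
15. n0.sig = 7  [7]
16. n0.mk = "kxvq"  ["k" ++ A.lim]
17. n0.wid = 7  [A.ok - 3]

7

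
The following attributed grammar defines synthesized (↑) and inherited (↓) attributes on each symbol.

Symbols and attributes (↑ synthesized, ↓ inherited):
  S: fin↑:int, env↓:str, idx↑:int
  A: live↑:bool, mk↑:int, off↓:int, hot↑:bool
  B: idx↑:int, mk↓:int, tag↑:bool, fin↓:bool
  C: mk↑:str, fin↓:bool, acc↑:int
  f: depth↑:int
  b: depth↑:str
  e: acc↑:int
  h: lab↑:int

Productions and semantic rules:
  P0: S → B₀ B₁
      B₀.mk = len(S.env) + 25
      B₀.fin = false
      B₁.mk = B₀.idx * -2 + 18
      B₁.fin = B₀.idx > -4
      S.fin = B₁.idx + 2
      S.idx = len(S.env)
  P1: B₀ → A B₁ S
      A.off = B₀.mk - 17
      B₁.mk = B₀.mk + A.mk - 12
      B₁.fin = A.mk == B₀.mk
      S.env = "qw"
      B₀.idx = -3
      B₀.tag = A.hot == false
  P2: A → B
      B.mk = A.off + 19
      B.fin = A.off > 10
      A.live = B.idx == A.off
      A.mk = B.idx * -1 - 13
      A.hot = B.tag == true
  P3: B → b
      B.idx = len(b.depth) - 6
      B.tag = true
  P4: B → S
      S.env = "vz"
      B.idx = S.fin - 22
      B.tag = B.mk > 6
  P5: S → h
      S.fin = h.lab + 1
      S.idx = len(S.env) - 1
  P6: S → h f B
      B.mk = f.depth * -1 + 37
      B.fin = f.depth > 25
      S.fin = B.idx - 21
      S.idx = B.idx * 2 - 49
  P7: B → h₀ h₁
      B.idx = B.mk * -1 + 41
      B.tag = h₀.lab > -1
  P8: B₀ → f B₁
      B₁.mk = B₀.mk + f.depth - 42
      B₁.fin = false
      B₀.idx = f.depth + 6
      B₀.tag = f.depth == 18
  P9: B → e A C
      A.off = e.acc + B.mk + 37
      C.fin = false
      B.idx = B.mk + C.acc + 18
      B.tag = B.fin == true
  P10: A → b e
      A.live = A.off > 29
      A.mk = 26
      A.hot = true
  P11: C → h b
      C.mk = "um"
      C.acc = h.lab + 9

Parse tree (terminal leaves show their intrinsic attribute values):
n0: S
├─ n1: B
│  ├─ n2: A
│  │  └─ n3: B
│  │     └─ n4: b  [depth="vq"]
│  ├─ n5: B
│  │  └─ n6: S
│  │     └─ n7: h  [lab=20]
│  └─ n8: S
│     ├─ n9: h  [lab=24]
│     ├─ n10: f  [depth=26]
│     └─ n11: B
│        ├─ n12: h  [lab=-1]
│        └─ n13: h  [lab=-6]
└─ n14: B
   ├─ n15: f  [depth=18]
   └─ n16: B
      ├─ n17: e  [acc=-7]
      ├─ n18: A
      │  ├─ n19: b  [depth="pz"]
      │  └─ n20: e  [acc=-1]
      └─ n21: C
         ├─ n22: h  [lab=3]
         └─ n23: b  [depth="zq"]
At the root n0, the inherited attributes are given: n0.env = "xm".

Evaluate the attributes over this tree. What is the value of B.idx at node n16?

1. n0.env = "xm"  [given at root]
2. n1.mk = 27  [len(S.env) + 25]
3. n1.fin = false  [false]
4. n2.off = 10  [B₀.mk - 17]
5. n3.mk = 29  [A.off + 19]
6. n3.fin = false  [A.off > 10]
7. n4.depth = "vq"  [terminal]
8. n3.idx = -4  [len(b.depth) - 6]
9. n3.tag = true  [true]
10. n2.live = false  [B.idx == A.off]
11. n2.mk = -9  [B.idx * -1 - 13]
12. n2.hot = true  [B.tag == true]
13. n5.mk = 6  [B₀.mk + A.mk - 12]
14. n5.fin = false  [A.mk == B₀.mk]
15. n6.env = "vz"  ["vz"]
16. n7.lab = 20  [terminal]
17. n6.fin = 21  [h.lab + 1]
18. n6.idx = 1  [len(S.env) - 1]
19. n5.idx = -1  [S.fin - 22]
20. n5.tag = false  [B.mk > 6]
21. n8.env = "qw"  ["qw"]
22. n9.lab = 24  [terminal]
23. n10.depth = 26  [terminal]
24. n11.mk = 11  [f.depth * -1 + 37]
25. n11.fin = true  [f.depth > 25]
26. n12.lab = -1  [terminal]
27. n13.lab = -6  [terminal]
28. n11.idx = 30  [B.mk * -1 + 41]
29. n11.tag = false  [h₀.lab > -1]
30. n8.fin = 9  [B.idx - 21]
31. n8.idx = 11  [B.idx * 2 - 49]
32. n1.idx = -3  [-3]
33. n1.tag = false  [A.hot == false]
34. n14.mk = 24  [B₀.idx * -2 + 18]
35. n14.fin = true  [B₀.idx > -4]
36. n15.depth = 18  [terminal]
37. n16.mk = 0  [B₀.mk + f.depth - 42]
38. n16.fin = false  [false]
39. n17.acc = -7  [terminal]
40. n18.off = 30  [e.acc + B.mk + 37]
41. n19.depth = "pz"  [terminal]
42. n20.acc = -1  [terminal]
43. n18.live = true  [A.off > 29]
44. n18.mk = 26  [26]
45. n18.hot = true  [true]
46. n21.fin = false  [false]
47. n22.lab = 3  [terminal]
48. n23.depth = "zq"  [terminal]
49. n21.mk = "um"  ["um"]
50. n21.acc = 12  [h.lab + 9]
51. n16.idx = 30  [B.mk + C.acc + 18]
52. n16.tag = false  [B.fin == true]
53. n14.idx = 24  [f.depth + 6]
54. n14.tag = true  [f.depth == 18]
55. n0.fin = 26  [B₁.idx + 2]
56. n0.idx = 2  [len(S.env)]

30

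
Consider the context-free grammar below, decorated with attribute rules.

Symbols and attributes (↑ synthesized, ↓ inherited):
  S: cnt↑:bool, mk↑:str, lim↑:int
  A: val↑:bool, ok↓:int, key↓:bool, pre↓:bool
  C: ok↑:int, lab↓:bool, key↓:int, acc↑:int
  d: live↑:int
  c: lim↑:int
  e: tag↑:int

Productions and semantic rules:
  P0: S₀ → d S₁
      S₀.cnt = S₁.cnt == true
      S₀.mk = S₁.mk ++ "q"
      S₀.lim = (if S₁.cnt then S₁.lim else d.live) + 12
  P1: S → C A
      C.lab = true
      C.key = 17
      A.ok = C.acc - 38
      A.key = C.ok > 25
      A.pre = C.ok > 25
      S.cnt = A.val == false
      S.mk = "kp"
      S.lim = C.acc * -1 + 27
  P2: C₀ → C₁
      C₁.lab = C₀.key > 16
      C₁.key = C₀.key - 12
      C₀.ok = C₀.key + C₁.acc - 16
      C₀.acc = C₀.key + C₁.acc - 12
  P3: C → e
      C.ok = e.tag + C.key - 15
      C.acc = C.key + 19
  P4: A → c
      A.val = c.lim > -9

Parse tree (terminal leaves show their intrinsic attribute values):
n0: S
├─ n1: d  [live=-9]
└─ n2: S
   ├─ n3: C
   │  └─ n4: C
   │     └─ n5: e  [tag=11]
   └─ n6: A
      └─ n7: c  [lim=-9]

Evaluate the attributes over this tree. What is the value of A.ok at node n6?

-9

1. n1.live = -9  [terminal]
2. n3.lab = true  [true]
3. n3.key = 17  [17]
4. n4.lab = true  [C₀.key > 16]
5. n4.key = 5  [C₀.key - 12]
6. n5.tag = 11  [terminal]
7. n4.ok = 1  [e.tag + C.key - 15]
8. n4.acc = 24  [C.key + 19]
9. n3.ok = 25  [C₀.key + C₁.acc - 16]
10. n3.acc = 29  [C₀.key + C₁.acc - 12]
11. n6.ok = -9  [C.acc - 38]
12. n6.key = false  [C.ok > 25]
13. n6.pre = false  [C.ok > 25]
14. n7.lim = -9  [terminal]
15. n6.val = false  [c.lim > -9]
16. n2.cnt = true  [A.val == false]
17. n2.mk = "kp"  ["kp"]
18. n2.lim = -2  [C.acc * -1 + 27]
19. n0.cnt = true  [S₁.cnt == true]
20. n0.mk = "kpq"  [S₁.mk ++ "q"]
21. n0.lim = 10  [(if S₁.cnt then S₁.lim else d.live) + 12]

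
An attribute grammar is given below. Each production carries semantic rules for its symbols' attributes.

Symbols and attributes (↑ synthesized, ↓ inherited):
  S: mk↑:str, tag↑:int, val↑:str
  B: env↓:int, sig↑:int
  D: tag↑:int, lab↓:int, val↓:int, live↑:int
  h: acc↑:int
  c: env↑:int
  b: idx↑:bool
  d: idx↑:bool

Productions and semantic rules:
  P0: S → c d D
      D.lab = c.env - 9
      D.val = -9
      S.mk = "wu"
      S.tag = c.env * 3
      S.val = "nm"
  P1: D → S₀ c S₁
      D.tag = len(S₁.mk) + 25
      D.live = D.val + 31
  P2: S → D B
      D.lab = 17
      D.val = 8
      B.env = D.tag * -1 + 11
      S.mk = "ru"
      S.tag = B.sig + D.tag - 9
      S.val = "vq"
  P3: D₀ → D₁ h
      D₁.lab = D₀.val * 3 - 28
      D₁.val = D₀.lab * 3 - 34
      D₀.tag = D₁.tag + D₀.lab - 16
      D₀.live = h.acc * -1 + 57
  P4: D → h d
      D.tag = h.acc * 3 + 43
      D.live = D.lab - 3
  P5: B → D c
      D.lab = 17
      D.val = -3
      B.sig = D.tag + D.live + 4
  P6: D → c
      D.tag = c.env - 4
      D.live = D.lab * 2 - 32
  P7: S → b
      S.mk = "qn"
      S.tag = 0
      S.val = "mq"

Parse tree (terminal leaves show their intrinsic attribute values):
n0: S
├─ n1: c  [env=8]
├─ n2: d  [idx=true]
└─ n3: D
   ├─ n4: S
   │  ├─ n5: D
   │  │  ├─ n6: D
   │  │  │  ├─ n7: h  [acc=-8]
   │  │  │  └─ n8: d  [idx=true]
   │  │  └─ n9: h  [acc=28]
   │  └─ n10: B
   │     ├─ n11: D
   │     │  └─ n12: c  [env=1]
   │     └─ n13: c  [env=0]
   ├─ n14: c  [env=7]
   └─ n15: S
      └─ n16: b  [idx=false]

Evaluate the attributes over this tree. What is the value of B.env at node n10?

-9

1. n1.env = 8  [terminal]
2. n2.idx = true  [terminal]
3. n3.lab = -1  [c.env - 9]
4. n3.val = -9  [-9]
5. n5.lab = 17  [17]
6. n5.val = 8  [8]
7. n6.lab = -4  [D₀.val * 3 - 28]
8. n6.val = 17  [D₀.lab * 3 - 34]
9. n7.acc = -8  [terminal]
10. n8.idx = true  [terminal]
11. n6.tag = 19  [h.acc * 3 + 43]
12. n6.live = -7  [D.lab - 3]
13. n9.acc = 28  [terminal]
14. n5.tag = 20  [D₁.tag + D₀.lab - 16]
15. n5.live = 29  [h.acc * -1 + 57]
16. n10.env = -9  [D.tag * -1 + 11]
17. n11.lab = 17  [17]
18. n11.val = -3  [-3]
19. n12.env = 1  [terminal]
20. n11.tag = -3  [c.env - 4]
21. n11.live = 2  [D.lab * 2 - 32]
22. n13.env = 0  [terminal]
23. n10.sig = 3  [D.tag + D.live + 4]
24. n4.mk = "ru"  ["ru"]
25. n4.tag = 14  [B.sig + D.tag - 9]
26. n4.val = "vq"  ["vq"]
27. n14.env = 7  [terminal]
28. n16.idx = false  [terminal]
29. n15.mk = "qn"  ["qn"]
30. n15.tag = 0  [0]
31. n15.val = "mq"  ["mq"]
32. n3.tag = 27  [len(S₁.mk) + 25]
33. n3.live = 22  [D.val + 31]
34. n0.mk = "wu"  ["wu"]
35. n0.tag = 24  [c.env * 3]
36. n0.val = "nm"  ["nm"]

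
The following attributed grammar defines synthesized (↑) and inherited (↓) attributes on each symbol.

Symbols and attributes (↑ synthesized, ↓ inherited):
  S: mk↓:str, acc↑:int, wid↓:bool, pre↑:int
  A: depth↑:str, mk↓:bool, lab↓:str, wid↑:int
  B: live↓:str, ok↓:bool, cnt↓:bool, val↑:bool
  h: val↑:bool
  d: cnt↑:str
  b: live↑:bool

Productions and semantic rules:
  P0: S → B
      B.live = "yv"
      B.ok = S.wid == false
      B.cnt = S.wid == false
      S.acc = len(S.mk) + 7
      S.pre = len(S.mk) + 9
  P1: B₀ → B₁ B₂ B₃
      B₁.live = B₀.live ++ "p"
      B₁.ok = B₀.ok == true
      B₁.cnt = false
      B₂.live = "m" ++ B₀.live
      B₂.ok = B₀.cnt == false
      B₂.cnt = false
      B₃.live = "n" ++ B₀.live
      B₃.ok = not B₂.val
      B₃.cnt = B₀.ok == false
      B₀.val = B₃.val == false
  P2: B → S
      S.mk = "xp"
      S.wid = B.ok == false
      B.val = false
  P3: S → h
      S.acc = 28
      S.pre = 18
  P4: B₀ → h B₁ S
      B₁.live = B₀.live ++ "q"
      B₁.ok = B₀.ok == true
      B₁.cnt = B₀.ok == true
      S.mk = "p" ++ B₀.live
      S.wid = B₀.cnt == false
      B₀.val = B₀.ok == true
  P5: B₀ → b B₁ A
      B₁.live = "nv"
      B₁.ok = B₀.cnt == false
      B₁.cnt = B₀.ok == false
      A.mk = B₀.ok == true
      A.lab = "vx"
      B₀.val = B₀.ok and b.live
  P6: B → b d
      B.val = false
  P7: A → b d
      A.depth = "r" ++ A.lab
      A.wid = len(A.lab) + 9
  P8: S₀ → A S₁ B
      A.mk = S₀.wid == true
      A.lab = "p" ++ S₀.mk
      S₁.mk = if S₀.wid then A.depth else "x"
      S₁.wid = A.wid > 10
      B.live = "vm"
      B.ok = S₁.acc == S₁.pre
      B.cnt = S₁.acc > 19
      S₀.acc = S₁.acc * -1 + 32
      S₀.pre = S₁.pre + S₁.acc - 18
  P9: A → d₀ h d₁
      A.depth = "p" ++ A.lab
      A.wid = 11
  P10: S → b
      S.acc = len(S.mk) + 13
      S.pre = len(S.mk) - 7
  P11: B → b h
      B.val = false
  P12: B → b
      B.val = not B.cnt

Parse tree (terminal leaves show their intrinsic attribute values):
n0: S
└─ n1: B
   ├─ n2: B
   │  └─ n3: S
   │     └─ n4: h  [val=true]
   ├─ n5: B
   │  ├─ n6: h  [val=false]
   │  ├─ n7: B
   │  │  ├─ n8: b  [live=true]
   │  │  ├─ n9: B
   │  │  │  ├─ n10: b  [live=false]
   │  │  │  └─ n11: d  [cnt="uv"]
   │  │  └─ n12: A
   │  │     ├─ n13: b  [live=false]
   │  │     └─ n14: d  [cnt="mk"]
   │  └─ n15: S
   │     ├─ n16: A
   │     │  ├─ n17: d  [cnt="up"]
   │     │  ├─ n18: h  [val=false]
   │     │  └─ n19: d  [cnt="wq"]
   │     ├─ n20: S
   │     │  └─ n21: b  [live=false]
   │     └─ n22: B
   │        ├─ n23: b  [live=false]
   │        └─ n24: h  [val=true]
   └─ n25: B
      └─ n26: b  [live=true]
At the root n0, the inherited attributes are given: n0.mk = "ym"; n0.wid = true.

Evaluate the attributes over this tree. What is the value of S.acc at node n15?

1. n0.mk = "ym"  [given at root]
2. n0.wid = true  [given at root]
3. n1.live = "yv"  ["yv"]
4. n1.ok = false  [S.wid == false]
5. n1.cnt = false  [S.wid == false]
6. n2.live = "yvp"  [B₀.live ++ "p"]
7. n2.ok = false  [B₀.ok == true]
8. n2.cnt = false  [false]
9. n3.mk = "xp"  ["xp"]
10. n3.wid = true  [B.ok == false]
11. n4.val = true  [terminal]
12. n3.acc = 28  [28]
13. n3.pre = 18  [18]
14. n2.val = false  [false]
15. n5.live = "myv"  ["m" ++ B₀.live]
16. n5.ok = true  [B₀.cnt == false]
17. n5.cnt = false  [false]
18. n6.val = false  [terminal]
19. n7.live = "myvq"  [B₀.live ++ "q"]
20. n7.ok = true  [B₀.ok == true]
21. n7.cnt = true  [B₀.ok == true]
22. n8.live = true  [terminal]
23. n9.live = "nv"  ["nv"]
24. n9.ok = false  [B₀.cnt == false]
25. n9.cnt = false  [B₀.ok == false]
26. n10.live = false  [terminal]
27. n11.cnt = "uv"  [terminal]
28. n9.val = false  [false]
29. n12.mk = true  [B₀.ok == true]
30. n12.lab = "vx"  ["vx"]
31. n13.live = false  [terminal]
32. n14.cnt = "mk"  [terminal]
33. n12.depth = "rvx"  ["r" ++ A.lab]
34. n12.wid = 11  [len(A.lab) + 9]
35. n7.val = true  [B₀.ok and b.live]
36. n15.mk = "pmyv"  ["p" ++ B₀.live]
37. n15.wid = true  [B₀.cnt == false]
38. n16.mk = true  [S₀.wid == true]
39. n16.lab = "ppmyv"  ["p" ++ S₀.mk]
40. n17.cnt = "up"  [terminal]
41. n18.val = false  [terminal]
42. n19.cnt = "wq"  [terminal]
43. n16.depth = "pppmyv"  ["p" ++ A.lab]
44. n16.wid = 11  [11]
45. n20.mk = "pppmyv"  [if S₀.wid then A.depth else "x"]
46. n20.wid = true  [A.wid > 10]
47. n21.live = false  [terminal]
48. n20.acc = 19  [len(S.mk) + 13]
49. n20.pre = -1  [len(S.mk) - 7]
50. n22.live = "vm"  ["vm"]
51. n22.ok = false  [S₁.acc == S₁.pre]
52. n22.cnt = false  [S₁.acc > 19]
53. n23.live = false  [terminal]
54. n24.val = true  [terminal]
55. n22.val = false  [false]
56. n15.acc = 13  [S₁.acc * -1 + 32]
57. n15.pre = 0  [S₁.pre + S₁.acc - 18]
58. n5.val = true  [B₀.ok == true]
59. n25.live = "nyv"  ["n" ++ B₀.live]
60. n25.ok = false  [not B₂.val]
61. n25.cnt = true  [B₀.ok == false]
62. n26.live = true  [terminal]
63. n25.val = false  [not B.cnt]
64. n1.val = true  [B₃.val == false]
65. n0.acc = 9  [len(S.mk) + 7]
66. n0.pre = 11  [len(S.mk) + 9]

13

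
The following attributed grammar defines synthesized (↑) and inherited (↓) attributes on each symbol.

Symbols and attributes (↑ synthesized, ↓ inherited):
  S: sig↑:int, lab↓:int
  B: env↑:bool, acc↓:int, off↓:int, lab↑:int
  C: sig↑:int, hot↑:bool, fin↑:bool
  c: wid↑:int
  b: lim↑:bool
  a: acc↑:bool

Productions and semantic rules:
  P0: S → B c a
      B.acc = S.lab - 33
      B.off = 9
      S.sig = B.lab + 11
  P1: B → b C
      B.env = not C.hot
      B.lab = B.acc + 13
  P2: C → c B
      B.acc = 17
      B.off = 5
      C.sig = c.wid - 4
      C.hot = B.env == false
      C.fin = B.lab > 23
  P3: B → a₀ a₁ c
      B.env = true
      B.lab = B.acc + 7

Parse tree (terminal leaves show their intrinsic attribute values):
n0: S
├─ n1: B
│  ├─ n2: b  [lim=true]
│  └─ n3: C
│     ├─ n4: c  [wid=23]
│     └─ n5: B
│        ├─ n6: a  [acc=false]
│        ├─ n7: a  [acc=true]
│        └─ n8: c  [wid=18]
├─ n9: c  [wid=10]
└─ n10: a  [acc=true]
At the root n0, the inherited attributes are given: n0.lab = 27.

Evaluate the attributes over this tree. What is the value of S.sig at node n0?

1. n0.lab = 27  [given at root]
2. n1.acc = -6  [S.lab - 33]
3. n1.off = 9  [9]
4. n2.lim = true  [terminal]
5. n4.wid = 23  [terminal]
6. n5.acc = 17  [17]
7. n5.off = 5  [5]
8. n6.acc = false  [terminal]
9. n7.acc = true  [terminal]
10. n8.wid = 18  [terminal]
11. n5.env = true  [true]
12. n5.lab = 24  [B.acc + 7]
13. n3.sig = 19  [c.wid - 4]
14. n3.hot = false  [B.env == false]
15. n3.fin = true  [B.lab > 23]
16. n1.env = true  [not C.hot]
17. n1.lab = 7  [B.acc + 13]
18. n9.wid = 10  [terminal]
19. n10.acc = true  [terminal]
20. n0.sig = 18  [B.lab + 11]

18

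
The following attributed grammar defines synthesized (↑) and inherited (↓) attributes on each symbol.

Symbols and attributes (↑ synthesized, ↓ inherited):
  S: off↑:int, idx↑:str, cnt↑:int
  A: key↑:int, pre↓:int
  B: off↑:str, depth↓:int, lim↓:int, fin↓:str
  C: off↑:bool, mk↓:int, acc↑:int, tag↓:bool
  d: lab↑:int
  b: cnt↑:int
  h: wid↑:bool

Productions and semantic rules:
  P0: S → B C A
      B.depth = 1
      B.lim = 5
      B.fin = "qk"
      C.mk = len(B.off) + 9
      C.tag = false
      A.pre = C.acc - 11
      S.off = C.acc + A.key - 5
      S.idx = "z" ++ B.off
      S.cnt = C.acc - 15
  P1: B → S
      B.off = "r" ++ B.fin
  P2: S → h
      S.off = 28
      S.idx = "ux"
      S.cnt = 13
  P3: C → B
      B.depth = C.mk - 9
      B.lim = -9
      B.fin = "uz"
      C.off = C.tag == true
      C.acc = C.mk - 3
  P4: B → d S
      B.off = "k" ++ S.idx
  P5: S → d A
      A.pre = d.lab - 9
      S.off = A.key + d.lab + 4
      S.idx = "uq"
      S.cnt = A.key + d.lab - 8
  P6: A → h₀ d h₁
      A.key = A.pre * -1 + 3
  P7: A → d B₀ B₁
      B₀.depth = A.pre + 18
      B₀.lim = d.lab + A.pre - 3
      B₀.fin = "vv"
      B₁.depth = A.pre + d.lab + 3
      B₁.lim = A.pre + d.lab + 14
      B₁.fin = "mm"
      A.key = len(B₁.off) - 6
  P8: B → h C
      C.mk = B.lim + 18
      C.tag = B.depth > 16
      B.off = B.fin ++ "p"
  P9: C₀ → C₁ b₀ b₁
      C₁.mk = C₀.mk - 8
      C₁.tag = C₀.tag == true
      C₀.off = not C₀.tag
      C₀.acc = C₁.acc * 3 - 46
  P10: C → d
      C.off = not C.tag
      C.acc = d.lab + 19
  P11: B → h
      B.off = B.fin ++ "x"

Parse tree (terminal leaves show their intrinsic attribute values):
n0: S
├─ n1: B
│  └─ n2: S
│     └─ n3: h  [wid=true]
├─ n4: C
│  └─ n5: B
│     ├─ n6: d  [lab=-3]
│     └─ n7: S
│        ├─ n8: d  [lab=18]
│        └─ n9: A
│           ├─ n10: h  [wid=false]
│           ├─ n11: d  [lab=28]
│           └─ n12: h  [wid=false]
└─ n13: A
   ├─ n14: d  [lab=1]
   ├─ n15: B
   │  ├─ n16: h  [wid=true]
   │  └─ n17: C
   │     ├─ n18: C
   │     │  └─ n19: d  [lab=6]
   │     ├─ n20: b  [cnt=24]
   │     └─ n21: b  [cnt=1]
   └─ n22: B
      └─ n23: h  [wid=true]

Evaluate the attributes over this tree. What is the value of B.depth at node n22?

1. n1.depth = 1  [1]
2. n1.lim = 5  [5]
3. n1.fin = "qk"  ["qk"]
4. n3.wid = true  [terminal]
5. n2.off = 28  [28]
6. n2.idx = "ux"  ["ux"]
7. n2.cnt = 13  [13]
8. n1.off = "rqk"  ["r" ++ B.fin]
9. n4.mk = 12  [len(B.off) + 9]
10. n4.tag = false  [false]
11. n5.depth = 3  [C.mk - 9]
12. n5.lim = -9  [-9]
13. n5.fin = "uz"  ["uz"]
14. n6.lab = -3  [terminal]
15. n8.lab = 18  [terminal]
16. n9.pre = 9  [d.lab - 9]
17. n10.wid = false  [terminal]
18. n11.lab = 28  [terminal]
19. n12.wid = false  [terminal]
20. n9.key = -6  [A.pre * -1 + 3]
21. n7.off = 16  [A.key + d.lab + 4]
22. n7.idx = "uq"  ["uq"]
23. n7.cnt = 4  [A.key + d.lab - 8]
24. n5.off = "kuq"  ["k" ++ S.idx]
25. n4.off = false  [C.tag == true]
26. n4.acc = 9  [C.mk - 3]
27. n13.pre = -2  [C.acc - 11]
28. n14.lab = 1  [terminal]
29. n15.depth = 16  [A.pre + 18]
30. n15.lim = -4  [d.lab + A.pre - 3]
31. n15.fin = "vv"  ["vv"]
32. n16.wid = true  [terminal]
33. n17.mk = 14  [B.lim + 18]
34. n17.tag = false  [B.depth > 16]
35. n18.mk = 6  [C₀.mk - 8]
36. n18.tag = false  [C₀.tag == true]
37. n19.lab = 6  [terminal]
38. n18.off = true  [not C.tag]
39. n18.acc = 25  [d.lab + 19]
40. n20.cnt = 24  [terminal]
41. n21.cnt = 1  [terminal]
42. n17.off = true  [not C₀.tag]
43. n17.acc = 29  [C₁.acc * 3 - 46]
44. n15.off = "vvp"  [B.fin ++ "p"]
45. n22.depth = 2  [A.pre + d.lab + 3]
46. n22.lim = 13  [A.pre + d.lab + 14]
47. n22.fin = "mm"  ["mm"]
48. n23.wid = true  [terminal]
49. n22.off = "mmx"  [B.fin ++ "x"]
50. n13.key = -3  [len(B₁.off) - 6]
51. n0.off = 1  [C.acc + A.key - 5]
52. n0.idx = "zrqk"  ["z" ++ B.off]
53. n0.cnt = -6  [C.acc - 15]

2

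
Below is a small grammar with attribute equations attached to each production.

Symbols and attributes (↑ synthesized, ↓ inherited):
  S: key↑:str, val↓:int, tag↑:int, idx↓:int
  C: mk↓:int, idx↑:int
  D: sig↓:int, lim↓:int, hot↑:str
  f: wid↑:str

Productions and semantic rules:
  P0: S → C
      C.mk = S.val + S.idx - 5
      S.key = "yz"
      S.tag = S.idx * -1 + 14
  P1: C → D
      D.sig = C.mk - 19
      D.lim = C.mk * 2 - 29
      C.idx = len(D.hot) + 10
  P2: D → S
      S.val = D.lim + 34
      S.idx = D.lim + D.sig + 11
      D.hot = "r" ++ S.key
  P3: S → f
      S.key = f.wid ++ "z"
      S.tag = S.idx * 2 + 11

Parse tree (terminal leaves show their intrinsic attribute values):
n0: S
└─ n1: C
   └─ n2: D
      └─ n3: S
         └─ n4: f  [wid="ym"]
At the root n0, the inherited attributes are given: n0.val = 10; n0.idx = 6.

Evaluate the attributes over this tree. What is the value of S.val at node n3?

1. n0.val = 10  [given at root]
2. n0.idx = 6  [given at root]
3. n1.mk = 11  [S.val + S.idx - 5]
4. n2.sig = -8  [C.mk - 19]
5. n2.lim = -7  [C.mk * 2 - 29]
6. n3.val = 27  [D.lim + 34]
7. n3.idx = -4  [D.lim + D.sig + 11]
8. n4.wid = "ym"  [terminal]
9. n3.key = "ymz"  [f.wid ++ "z"]
10. n3.tag = 3  [S.idx * 2 + 11]
11. n2.hot = "rymz"  ["r" ++ S.key]
12. n1.idx = 14  [len(D.hot) + 10]
13. n0.key = "yz"  ["yz"]
14. n0.tag = 8  [S.idx * -1 + 14]

27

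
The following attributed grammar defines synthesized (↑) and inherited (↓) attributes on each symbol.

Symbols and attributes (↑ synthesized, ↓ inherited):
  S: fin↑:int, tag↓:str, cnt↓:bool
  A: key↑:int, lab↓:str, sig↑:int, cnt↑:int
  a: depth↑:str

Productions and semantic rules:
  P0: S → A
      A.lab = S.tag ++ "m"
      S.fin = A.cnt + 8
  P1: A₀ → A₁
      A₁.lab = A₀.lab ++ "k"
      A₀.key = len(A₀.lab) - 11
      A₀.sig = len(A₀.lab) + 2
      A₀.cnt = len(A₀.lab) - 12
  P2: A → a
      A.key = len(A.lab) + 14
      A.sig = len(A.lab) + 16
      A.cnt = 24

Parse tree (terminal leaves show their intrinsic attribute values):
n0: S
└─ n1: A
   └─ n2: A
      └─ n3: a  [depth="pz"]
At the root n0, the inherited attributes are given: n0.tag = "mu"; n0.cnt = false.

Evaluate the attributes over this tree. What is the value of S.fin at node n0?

-1

1. n0.tag = "mu"  [given at root]
2. n0.cnt = false  [given at root]
3. n1.lab = "mum"  [S.tag ++ "m"]
4. n2.lab = "mumk"  [A₀.lab ++ "k"]
5. n3.depth = "pz"  [terminal]
6. n2.key = 18  [len(A.lab) + 14]
7. n2.sig = 20  [len(A.lab) + 16]
8. n2.cnt = 24  [24]
9. n1.key = -8  [len(A₀.lab) - 11]
10. n1.sig = 5  [len(A₀.lab) + 2]
11. n1.cnt = -9  [len(A₀.lab) - 12]
12. n0.fin = -1  [A.cnt + 8]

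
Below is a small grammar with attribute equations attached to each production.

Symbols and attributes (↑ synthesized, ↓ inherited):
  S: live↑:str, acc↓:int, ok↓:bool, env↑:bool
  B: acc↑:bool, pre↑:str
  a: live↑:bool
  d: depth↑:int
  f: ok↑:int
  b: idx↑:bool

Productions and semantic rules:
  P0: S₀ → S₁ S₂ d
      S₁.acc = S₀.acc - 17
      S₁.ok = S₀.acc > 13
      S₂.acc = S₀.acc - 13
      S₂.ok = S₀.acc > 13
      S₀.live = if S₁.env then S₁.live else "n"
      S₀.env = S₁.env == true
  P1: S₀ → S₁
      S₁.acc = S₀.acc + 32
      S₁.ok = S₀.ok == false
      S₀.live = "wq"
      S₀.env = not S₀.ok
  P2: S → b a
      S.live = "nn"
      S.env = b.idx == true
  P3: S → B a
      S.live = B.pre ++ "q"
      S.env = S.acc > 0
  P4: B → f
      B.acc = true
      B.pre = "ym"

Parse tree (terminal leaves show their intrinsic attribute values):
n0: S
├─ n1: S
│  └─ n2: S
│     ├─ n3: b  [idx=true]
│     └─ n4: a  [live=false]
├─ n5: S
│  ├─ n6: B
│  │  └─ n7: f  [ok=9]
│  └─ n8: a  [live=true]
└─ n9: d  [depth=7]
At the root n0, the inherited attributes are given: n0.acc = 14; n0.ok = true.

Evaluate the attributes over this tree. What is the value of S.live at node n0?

1. n0.acc = 14  [given at root]
2. n0.ok = true  [given at root]
3. n1.acc = -3  [S₀.acc - 17]
4. n1.ok = true  [S₀.acc > 13]
5. n2.acc = 29  [S₀.acc + 32]
6. n2.ok = false  [S₀.ok == false]
7. n3.idx = true  [terminal]
8. n4.live = false  [terminal]
9. n2.live = "nn"  ["nn"]
10. n2.env = true  [b.idx == true]
11. n1.live = "wq"  ["wq"]
12. n1.env = false  [not S₀.ok]
13. n5.acc = 1  [S₀.acc - 13]
14. n5.ok = true  [S₀.acc > 13]
15. n7.ok = 9  [terminal]
16. n6.acc = true  [true]
17. n6.pre = "ym"  ["ym"]
18. n8.live = true  [terminal]
19. n5.live = "ymq"  [B.pre ++ "q"]
20. n5.env = true  [S.acc > 0]
21. n9.depth = 7  [terminal]
22. n0.live = "n"  [if S₁.env then S₁.live else "n"]
23. n0.env = false  [S₁.env == true]

"n"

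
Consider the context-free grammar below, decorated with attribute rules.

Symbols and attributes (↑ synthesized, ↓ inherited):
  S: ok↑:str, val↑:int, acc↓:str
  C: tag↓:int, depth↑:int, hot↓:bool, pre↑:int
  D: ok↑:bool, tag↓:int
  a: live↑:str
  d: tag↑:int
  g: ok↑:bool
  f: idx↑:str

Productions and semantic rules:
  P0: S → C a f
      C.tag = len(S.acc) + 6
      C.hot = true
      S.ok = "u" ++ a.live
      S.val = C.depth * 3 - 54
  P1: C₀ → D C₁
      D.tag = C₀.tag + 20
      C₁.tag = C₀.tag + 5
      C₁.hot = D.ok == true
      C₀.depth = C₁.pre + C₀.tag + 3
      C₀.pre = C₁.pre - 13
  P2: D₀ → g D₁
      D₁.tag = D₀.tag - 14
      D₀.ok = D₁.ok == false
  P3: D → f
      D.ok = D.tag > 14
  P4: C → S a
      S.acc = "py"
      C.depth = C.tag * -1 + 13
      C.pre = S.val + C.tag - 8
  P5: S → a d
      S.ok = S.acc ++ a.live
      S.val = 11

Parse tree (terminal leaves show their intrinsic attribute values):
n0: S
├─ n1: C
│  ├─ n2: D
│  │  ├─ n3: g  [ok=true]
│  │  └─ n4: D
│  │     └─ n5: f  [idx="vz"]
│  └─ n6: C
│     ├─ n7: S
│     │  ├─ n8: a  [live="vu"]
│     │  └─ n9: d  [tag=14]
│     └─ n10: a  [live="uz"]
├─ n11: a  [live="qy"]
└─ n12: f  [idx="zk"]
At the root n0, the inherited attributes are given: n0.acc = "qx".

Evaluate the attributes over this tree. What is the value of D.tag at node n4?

14

1. n0.acc = "qx"  [given at root]
2. n1.tag = 8  [len(S.acc) + 6]
3. n1.hot = true  [true]
4. n2.tag = 28  [C₀.tag + 20]
5. n3.ok = true  [terminal]
6. n4.tag = 14  [D₀.tag - 14]
7. n5.idx = "vz"  [terminal]
8. n4.ok = false  [D.tag > 14]
9. n2.ok = true  [D₁.ok == false]
10. n6.tag = 13  [C₀.tag + 5]
11. n6.hot = true  [D.ok == true]
12. n7.acc = "py"  ["py"]
13. n8.live = "vu"  [terminal]
14. n9.tag = 14  [terminal]
15. n7.ok = "pyvu"  [S.acc ++ a.live]
16. n7.val = 11  [11]
17. n10.live = "uz"  [terminal]
18. n6.depth = 0  [C.tag * -1 + 13]
19. n6.pre = 16  [S.val + C.tag - 8]
20. n1.depth = 27  [C₁.pre + C₀.tag + 3]
21. n1.pre = 3  [C₁.pre - 13]
22. n11.live = "qy"  [terminal]
23. n12.idx = "zk"  [terminal]
24. n0.ok = "uqy"  ["u" ++ a.live]
25. n0.val = 27  [C.depth * 3 - 54]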